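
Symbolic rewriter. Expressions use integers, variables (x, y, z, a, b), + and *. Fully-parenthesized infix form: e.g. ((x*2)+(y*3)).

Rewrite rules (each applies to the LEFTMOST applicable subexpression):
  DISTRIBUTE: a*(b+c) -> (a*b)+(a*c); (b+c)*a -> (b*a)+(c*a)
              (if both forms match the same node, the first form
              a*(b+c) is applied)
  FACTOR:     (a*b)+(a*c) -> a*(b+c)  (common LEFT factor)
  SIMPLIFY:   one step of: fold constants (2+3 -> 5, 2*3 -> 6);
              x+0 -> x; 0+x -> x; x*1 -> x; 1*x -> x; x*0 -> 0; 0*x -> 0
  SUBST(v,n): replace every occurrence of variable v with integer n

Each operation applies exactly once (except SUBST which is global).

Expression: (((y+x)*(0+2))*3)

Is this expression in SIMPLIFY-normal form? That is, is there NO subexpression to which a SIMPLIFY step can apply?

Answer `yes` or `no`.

Answer: no

Derivation:
Expression: (((y+x)*(0+2))*3)
Scanning for simplifiable subexpressions (pre-order)...
  at root: (((y+x)*(0+2))*3) (not simplifiable)
  at L: ((y+x)*(0+2)) (not simplifiable)
  at LL: (y+x) (not simplifiable)
  at LR: (0+2) (SIMPLIFIABLE)
Found simplifiable subexpr at path LR: (0+2)
One SIMPLIFY step would give: (((y+x)*2)*3)
-> NOT in normal form.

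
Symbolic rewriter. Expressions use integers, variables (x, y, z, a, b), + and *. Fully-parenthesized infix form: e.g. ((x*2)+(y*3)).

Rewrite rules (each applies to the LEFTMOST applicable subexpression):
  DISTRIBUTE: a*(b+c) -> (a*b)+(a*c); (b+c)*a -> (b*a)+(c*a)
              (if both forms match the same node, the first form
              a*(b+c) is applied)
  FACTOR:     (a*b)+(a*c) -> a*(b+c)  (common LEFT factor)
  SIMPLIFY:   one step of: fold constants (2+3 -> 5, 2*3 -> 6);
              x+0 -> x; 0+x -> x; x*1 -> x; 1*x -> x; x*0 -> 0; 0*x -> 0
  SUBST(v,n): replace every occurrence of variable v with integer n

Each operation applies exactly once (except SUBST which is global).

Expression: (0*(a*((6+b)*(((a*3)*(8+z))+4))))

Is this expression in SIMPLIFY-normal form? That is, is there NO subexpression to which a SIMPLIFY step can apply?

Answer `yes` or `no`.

Answer: no

Derivation:
Expression: (0*(a*((6+b)*(((a*3)*(8+z))+4))))
Scanning for simplifiable subexpressions (pre-order)...
  at root: (0*(a*((6+b)*(((a*3)*(8+z))+4)))) (SIMPLIFIABLE)
  at R: (a*((6+b)*(((a*3)*(8+z))+4))) (not simplifiable)
  at RR: ((6+b)*(((a*3)*(8+z))+4)) (not simplifiable)
  at RRL: (6+b) (not simplifiable)
  at RRR: (((a*3)*(8+z))+4) (not simplifiable)
  at RRRL: ((a*3)*(8+z)) (not simplifiable)
  at RRRLL: (a*3) (not simplifiable)
  at RRRLR: (8+z) (not simplifiable)
Found simplifiable subexpr at path root: (0*(a*((6+b)*(((a*3)*(8+z))+4))))
One SIMPLIFY step would give: 0
-> NOT in normal form.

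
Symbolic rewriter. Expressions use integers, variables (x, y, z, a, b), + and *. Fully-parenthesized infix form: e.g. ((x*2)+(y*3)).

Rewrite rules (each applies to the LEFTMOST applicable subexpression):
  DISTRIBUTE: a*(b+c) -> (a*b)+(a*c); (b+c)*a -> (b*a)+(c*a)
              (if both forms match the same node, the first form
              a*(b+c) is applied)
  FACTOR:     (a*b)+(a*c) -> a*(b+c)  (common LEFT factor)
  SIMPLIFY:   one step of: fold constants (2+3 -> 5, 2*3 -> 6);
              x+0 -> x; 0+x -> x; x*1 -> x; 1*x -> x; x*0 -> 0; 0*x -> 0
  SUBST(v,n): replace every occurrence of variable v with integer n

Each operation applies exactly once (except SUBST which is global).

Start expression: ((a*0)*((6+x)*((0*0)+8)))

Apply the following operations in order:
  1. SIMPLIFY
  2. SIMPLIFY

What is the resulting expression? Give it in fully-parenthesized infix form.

Answer: 0

Derivation:
Start: ((a*0)*((6+x)*((0*0)+8)))
Apply SIMPLIFY at L (target: (a*0)): ((a*0)*((6+x)*((0*0)+8))) -> (0*((6+x)*((0*0)+8)))
Apply SIMPLIFY at root (target: (0*((6+x)*((0*0)+8)))): (0*((6+x)*((0*0)+8))) -> 0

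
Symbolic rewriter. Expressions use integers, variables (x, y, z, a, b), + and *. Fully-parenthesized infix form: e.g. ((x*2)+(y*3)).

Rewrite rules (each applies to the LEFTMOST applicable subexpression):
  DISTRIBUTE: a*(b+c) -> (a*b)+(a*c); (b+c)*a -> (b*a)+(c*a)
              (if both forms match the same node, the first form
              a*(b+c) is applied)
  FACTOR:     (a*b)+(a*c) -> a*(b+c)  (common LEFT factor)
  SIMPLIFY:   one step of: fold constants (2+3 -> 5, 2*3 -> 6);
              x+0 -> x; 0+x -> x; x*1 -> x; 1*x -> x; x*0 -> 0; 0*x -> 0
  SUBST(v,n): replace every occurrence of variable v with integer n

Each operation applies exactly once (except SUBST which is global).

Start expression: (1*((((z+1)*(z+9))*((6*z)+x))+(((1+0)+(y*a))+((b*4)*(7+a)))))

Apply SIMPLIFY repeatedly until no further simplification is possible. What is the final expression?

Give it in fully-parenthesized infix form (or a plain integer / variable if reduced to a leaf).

Answer: ((((z+1)*(z+9))*((6*z)+x))+((1+(y*a))+((b*4)*(7+a))))

Derivation:
Start: (1*((((z+1)*(z+9))*((6*z)+x))+(((1+0)+(y*a))+((b*4)*(7+a)))))
Step 1: at root: (1*((((z+1)*(z+9))*((6*z)+x))+(((1+0)+(y*a))+((b*4)*(7+a))))) -> ((((z+1)*(z+9))*((6*z)+x))+(((1+0)+(y*a))+((b*4)*(7+a)))); overall: (1*((((z+1)*(z+9))*((6*z)+x))+(((1+0)+(y*a))+((b*4)*(7+a))))) -> ((((z+1)*(z+9))*((6*z)+x))+(((1+0)+(y*a))+((b*4)*(7+a))))
Step 2: at RLL: (1+0) -> 1; overall: ((((z+1)*(z+9))*((6*z)+x))+(((1+0)+(y*a))+((b*4)*(7+a)))) -> ((((z+1)*(z+9))*((6*z)+x))+((1+(y*a))+((b*4)*(7+a))))
Fixed point: ((((z+1)*(z+9))*((6*z)+x))+((1+(y*a))+((b*4)*(7+a))))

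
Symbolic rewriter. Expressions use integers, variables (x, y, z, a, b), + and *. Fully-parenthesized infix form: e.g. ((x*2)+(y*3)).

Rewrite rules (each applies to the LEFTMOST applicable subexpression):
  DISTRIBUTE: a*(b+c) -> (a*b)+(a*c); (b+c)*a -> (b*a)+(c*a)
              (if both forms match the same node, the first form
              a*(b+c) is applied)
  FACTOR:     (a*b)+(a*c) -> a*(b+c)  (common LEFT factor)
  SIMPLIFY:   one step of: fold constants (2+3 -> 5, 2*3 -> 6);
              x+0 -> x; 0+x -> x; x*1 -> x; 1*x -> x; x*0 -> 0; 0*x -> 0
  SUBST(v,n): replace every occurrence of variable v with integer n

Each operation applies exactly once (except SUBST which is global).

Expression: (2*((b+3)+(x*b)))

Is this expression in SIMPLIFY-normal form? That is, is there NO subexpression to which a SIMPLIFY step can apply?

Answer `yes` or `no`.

Expression: (2*((b+3)+(x*b)))
Scanning for simplifiable subexpressions (pre-order)...
  at root: (2*((b+3)+(x*b))) (not simplifiable)
  at R: ((b+3)+(x*b)) (not simplifiable)
  at RL: (b+3) (not simplifiable)
  at RR: (x*b) (not simplifiable)
Result: no simplifiable subexpression found -> normal form.

Answer: yes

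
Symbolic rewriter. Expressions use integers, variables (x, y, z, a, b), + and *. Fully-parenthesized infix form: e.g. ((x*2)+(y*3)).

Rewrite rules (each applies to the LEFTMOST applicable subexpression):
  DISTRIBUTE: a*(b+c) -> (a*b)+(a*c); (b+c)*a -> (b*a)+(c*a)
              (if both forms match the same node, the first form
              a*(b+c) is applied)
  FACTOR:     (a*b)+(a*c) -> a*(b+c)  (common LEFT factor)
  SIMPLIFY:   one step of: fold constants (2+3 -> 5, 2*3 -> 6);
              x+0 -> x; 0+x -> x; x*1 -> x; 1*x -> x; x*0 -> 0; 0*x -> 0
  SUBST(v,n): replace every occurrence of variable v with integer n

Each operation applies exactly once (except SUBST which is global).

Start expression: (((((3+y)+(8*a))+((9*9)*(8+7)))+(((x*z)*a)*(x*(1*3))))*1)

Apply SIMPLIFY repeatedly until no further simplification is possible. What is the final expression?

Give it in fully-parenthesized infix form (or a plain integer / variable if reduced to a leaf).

Start: (((((3+y)+(8*a))+((9*9)*(8+7)))+(((x*z)*a)*(x*(1*3))))*1)
Step 1: at root: (((((3+y)+(8*a))+((9*9)*(8+7)))+(((x*z)*a)*(x*(1*3))))*1) -> ((((3+y)+(8*a))+((9*9)*(8+7)))+(((x*z)*a)*(x*(1*3)))); overall: (((((3+y)+(8*a))+((9*9)*(8+7)))+(((x*z)*a)*(x*(1*3))))*1) -> ((((3+y)+(8*a))+((9*9)*(8+7)))+(((x*z)*a)*(x*(1*3))))
Step 2: at LRL: (9*9) -> 81; overall: ((((3+y)+(8*a))+((9*9)*(8+7)))+(((x*z)*a)*(x*(1*3)))) -> ((((3+y)+(8*a))+(81*(8+7)))+(((x*z)*a)*(x*(1*3))))
Step 3: at LRR: (8+7) -> 15; overall: ((((3+y)+(8*a))+(81*(8+7)))+(((x*z)*a)*(x*(1*3)))) -> ((((3+y)+(8*a))+(81*15))+(((x*z)*a)*(x*(1*3))))
Step 4: at LR: (81*15) -> 1215; overall: ((((3+y)+(8*a))+(81*15))+(((x*z)*a)*(x*(1*3)))) -> ((((3+y)+(8*a))+1215)+(((x*z)*a)*(x*(1*3))))
Step 5: at RRR: (1*3) -> 3; overall: ((((3+y)+(8*a))+1215)+(((x*z)*a)*(x*(1*3)))) -> ((((3+y)+(8*a))+1215)+(((x*z)*a)*(x*3)))
Fixed point: ((((3+y)+(8*a))+1215)+(((x*z)*a)*(x*3)))

Answer: ((((3+y)+(8*a))+1215)+(((x*z)*a)*(x*3)))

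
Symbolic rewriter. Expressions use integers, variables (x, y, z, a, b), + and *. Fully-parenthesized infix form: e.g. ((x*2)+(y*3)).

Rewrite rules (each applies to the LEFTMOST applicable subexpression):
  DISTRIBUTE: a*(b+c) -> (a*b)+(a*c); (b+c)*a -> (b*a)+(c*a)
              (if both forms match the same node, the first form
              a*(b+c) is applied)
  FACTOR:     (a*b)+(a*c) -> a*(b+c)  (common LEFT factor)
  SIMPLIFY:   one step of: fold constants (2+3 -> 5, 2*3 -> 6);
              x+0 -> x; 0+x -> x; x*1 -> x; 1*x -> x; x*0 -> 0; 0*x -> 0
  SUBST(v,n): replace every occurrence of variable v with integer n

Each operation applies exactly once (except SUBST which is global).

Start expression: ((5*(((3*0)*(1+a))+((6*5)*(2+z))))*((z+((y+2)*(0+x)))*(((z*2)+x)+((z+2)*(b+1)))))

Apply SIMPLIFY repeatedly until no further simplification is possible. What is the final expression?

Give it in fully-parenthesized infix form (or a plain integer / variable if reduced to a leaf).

Start: ((5*(((3*0)*(1+a))+((6*5)*(2+z))))*((z+((y+2)*(0+x)))*(((z*2)+x)+((z+2)*(b+1)))))
Step 1: at LRLL: (3*0) -> 0; overall: ((5*(((3*0)*(1+a))+((6*5)*(2+z))))*((z+((y+2)*(0+x)))*(((z*2)+x)+((z+2)*(b+1))))) -> ((5*((0*(1+a))+((6*5)*(2+z))))*((z+((y+2)*(0+x)))*(((z*2)+x)+((z+2)*(b+1)))))
Step 2: at LRL: (0*(1+a)) -> 0; overall: ((5*((0*(1+a))+((6*5)*(2+z))))*((z+((y+2)*(0+x)))*(((z*2)+x)+((z+2)*(b+1))))) -> ((5*(0+((6*5)*(2+z))))*((z+((y+2)*(0+x)))*(((z*2)+x)+((z+2)*(b+1)))))
Step 3: at LR: (0+((6*5)*(2+z))) -> ((6*5)*(2+z)); overall: ((5*(0+((6*5)*(2+z))))*((z+((y+2)*(0+x)))*(((z*2)+x)+((z+2)*(b+1))))) -> ((5*((6*5)*(2+z)))*((z+((y+2)*(0+x)))*(((z*2)+x)+((z+2)*(b+1)))))
Step 4: at LRL: (6*5) -> 30; overall: ((5*((6*5)*(2+z)))*((z+((y+2)*(0+x)))*(((z*2)+x)+((z+2)*(b+1))))) -> ((5*(30*(2+z)))*((z+((y+2)*(0+x)))*(((z*2)+x)+((z+2)*(b+1)))))
Step 5: at RLRR: (0+x) -> x; overall: ((5*(30*(2+z)))*((z+((y+2)*(0+x)))*(((z*2)+x)+((z+2)*(b+1))))) -> ((5*(30*(2+z)))*((z+((y+2)*x))*(((z*2)+x)+((z+2)*(b+1)))))
Fixed point: ((5*(30*(2+z)))*((z+((y+2)*x))*(((z*2)+x)+((z+2)*(b+1)))))

Answer: ((5*(30*(2+z)))*((z+((y+2)*x))*(((z*2)+x)+((z+2)*(b+1)))))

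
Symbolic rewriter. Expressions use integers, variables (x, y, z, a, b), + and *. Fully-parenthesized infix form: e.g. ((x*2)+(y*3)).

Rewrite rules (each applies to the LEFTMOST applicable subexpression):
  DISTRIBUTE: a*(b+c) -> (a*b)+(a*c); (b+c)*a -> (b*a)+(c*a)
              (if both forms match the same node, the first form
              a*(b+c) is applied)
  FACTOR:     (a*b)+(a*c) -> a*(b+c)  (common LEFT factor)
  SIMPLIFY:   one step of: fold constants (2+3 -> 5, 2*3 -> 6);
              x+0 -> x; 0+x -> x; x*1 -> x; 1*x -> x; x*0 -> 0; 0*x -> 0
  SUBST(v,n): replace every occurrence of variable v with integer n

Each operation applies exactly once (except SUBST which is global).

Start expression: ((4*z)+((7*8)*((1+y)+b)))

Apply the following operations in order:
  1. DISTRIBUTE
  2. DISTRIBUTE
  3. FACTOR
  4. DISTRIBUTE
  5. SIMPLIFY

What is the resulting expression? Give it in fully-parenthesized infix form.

Start: ((4*z)+((7*8)*((1+y)+b)))
Apply DISTRIBUTE at R (target: ((7*8)*((1+y)+b))): ((4*z)+((7*8)*((1+y)+b))) -> ((4*z)+(((7*8)*(1+y))+((7*8)*b)))
Apply DISTRIBUTE at RL (target: ((7*8)*(1+y))): ((4*z)+(((7*8)*(1+y))+((7*8)*b))) -> ((4*z)+((((7*8)*1)+((7*8)*y))+((7*8)*b)))
Apply FACTOR at RL (target: (((7*8)*1)+((7*8)*y))): ((4*z)+((((7*8)*1)+((7*8)*y))+((7*8)*b))) -> ((4*z)+(((7*8)*(1+y))+((7*8)*b)))
Apply DISTRIBUTE at RL (target: ((7*8)*(1+y))): ((4*z)+(((7*8)*(1+y))+((7*8)*b))) -> ((4*z)+((((7*8)*1)+((7*8)*y))+((7*8)*b)))
Apply SIMPLIFY at RLL (target: ((7*8)*1)): ((4*z)+((((7*8)*1)+((7*8)*y))+((7*8)*b))) -> ((4*z)+(((7*8)+((7*8)*y))+((7*8)*b)))

Answer: ((4*z)+(((7*8)+((7*8)*y))+((7*8)*b)))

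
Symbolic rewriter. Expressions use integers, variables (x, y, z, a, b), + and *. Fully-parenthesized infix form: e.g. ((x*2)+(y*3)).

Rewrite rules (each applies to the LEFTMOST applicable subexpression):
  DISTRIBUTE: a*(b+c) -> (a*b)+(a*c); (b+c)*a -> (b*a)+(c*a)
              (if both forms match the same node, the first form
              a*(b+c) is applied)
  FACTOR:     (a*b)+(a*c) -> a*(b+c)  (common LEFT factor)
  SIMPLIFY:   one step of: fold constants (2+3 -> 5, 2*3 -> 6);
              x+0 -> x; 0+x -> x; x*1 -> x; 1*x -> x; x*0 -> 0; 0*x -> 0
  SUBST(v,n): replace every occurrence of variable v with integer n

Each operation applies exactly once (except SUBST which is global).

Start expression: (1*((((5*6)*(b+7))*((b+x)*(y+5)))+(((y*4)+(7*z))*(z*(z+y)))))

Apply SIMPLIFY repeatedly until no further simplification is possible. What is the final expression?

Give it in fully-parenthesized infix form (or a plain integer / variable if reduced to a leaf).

Answer: (((30*(b+7))*((b+x)*(y+5)))+(((y*4)+(7*z))*(z*(z+y))))

Derivation:
Start: (1*((((5*6)*(b+7))*((b+x)*(y+5)))+(((y*4)+(7*z))*(z*(z+y)))))
Step 1: at root: (1*((((5*6)*(b+7))*((b+x)*(y+5)))+(((y*4)+(7*z))*(z*(z+y))))) -> ((((5*6)*(b+7))*((b+x)*(y+5)))+(((y*4)+(7*z))*(z*(z+y)))); overall: (1*((((5*6)*(b+7))*((b+x)*(y+5)))+(((y*4)+(7*z))*(z*(z+y))))) -> ((((5*6)*(b+7))*((b+x)*(y+5)))+(((y*4)+(7*z))*(z*(z+y))))
Step 2: at LLL: (5*6) -> 30; overall: ((((5*6)*(b+7))*((b+x)*(y+5)))+(((y*4)+(7*z))*(z*(z+y)))) -> (((30*(b+7))*((b+x)*(y+5)))+(((y*4)+(7*z))*(z*(z+y))))
Fixed point: (((30*(b+7))*((b+x)*(y+5)))+(((y*4)+(7*z))*(z*(z+y))))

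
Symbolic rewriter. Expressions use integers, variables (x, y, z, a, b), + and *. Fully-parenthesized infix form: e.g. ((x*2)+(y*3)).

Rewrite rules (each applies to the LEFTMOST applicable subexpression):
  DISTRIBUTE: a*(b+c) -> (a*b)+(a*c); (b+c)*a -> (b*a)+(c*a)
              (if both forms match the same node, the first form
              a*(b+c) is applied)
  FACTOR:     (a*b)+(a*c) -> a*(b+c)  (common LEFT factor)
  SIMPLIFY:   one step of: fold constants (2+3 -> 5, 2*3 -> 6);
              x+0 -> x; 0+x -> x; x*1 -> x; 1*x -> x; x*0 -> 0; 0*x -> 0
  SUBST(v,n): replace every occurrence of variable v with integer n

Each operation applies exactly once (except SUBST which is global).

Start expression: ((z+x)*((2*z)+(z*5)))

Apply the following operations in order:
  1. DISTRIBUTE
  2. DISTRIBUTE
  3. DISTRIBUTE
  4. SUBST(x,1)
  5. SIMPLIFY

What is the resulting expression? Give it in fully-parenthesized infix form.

Start: ((z+x)*((2*z)+(z*5)))
Apply DISTRIBUTE at root (target: ((z+x)*((2*z)+(z*5)))): ((z+x)*((2*z)+(z*5))) -> (((z+x)*(2*z))+((z+x)*(z*5)))
Apply DISTRIBUTE at L (target: ((z+x)*(2*z))): (((z+x)*(2*z))+((z+x)*(z*5))) -> (((z*(2*z))+(x*(2*z)))+((z+x)*(z*5)))
Apply DISTRIBUTE at R (target: ((z+x)*(z*5))): (((z*(2*z))+(x*(2*z)))+((z+x)*(z*5))) -> (((z*(2*z))+(x*(2*z)))+((z*(z*5))+(x*(z*5))))
Apply SUBST(x,1): (((z*(2*z))+(x*(2*z)))+((z*(z*5))+(x*(z*5)))) -> (((z*(2*z))+(1*(2*z)))+((z*(z*5))+(1*(z*5))))
Apply SIMPLIFY at LR (target: (1*(2*z))): (((z*(2*z))+(1*(2*z)))+((z*(z*5))+(1*(z*5)))) -> (((z*(2*z))+(2*z))+((z*(z*5))+(1*(z*5))))

Answer: (((z*(2*z))+(2*z))+((z*(z*5))+(1*(z*5))))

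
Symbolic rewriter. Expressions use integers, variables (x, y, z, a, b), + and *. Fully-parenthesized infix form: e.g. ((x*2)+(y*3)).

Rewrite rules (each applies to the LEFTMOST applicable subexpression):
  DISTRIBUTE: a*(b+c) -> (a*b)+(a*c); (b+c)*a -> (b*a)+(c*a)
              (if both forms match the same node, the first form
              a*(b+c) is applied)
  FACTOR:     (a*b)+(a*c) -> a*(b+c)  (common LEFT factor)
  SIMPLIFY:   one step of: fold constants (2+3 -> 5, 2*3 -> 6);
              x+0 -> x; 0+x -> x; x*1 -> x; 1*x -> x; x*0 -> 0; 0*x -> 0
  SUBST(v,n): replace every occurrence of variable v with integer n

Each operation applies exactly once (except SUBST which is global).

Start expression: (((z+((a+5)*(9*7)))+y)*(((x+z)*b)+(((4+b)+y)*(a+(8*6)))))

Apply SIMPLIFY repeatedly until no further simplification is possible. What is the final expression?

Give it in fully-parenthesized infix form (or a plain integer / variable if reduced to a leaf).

Answer: (((z+((a+5)*63))+y)*(((x+z)*b)+(((4+b)+y)*(a+48))))

Derivation:
Start: (((z+((a+5)*(9*7)))+y)*(((x+z)*b)+(((4+b)+y)*(a+(8*6)))))
Step 1: at LLRR: (9*7) -> 63; overall: (((z+((a+5)*(9*7)))+y)*(((x+z)*b)+(((4+b)+y)*(a+(8*6))))) -> (((z+((a+5)*63))+y)*(((x+z)*b)+(((4+b)+y)*(a+(8*6)))))
Step 2: at RRRR: (8*6) -> 48; overall: (((z+((a+5)*63))+y)*(((x+z)*b)+(((4+b)+y)*(a+(8*6))))) -> (((z+((a+5)*63))+y)*(((x+z)*b)+(((4+b)+y)*(a+48))))
Fixed point: (((z+((a+5)*63))+y)*(((x+z)*b)+(((4+b)+y)*(a+48))))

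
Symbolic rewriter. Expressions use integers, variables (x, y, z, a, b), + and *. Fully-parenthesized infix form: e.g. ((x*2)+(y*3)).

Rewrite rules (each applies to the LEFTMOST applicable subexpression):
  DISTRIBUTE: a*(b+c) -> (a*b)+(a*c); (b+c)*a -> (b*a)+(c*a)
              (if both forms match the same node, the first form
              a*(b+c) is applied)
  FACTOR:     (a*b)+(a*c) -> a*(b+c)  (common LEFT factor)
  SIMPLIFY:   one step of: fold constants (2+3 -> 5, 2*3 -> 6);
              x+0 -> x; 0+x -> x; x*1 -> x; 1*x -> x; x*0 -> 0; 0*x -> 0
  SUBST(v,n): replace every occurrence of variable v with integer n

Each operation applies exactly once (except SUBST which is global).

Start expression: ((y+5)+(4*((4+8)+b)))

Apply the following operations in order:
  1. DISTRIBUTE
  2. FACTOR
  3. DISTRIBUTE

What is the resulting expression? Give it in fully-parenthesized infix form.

Start: ((y+5)+(4*((4+8)+b)))
Apply DISTRIBUTE at R (target: (4*((4+8)+b))): ((y+5)+(4*((4+8)+b))) -> ((y+5)+((4*(4+8))+(4*b)))
Apply FACTOR at R (target: ((4*(4+8))+(4*b))): ((y+5)+((4*(4+8))+(4*b))) -> ((y+5)+(4*((4+8)+b)))
Apply DISTRIBUTE at R (target: (4*((4+8)+b))): ((y+5)+(4*((4+8)+b))) -> ((y+5)+((4*(4+8))+(4*b)))

Answer: ((y+5)+((4*(4+8))+(4*b)))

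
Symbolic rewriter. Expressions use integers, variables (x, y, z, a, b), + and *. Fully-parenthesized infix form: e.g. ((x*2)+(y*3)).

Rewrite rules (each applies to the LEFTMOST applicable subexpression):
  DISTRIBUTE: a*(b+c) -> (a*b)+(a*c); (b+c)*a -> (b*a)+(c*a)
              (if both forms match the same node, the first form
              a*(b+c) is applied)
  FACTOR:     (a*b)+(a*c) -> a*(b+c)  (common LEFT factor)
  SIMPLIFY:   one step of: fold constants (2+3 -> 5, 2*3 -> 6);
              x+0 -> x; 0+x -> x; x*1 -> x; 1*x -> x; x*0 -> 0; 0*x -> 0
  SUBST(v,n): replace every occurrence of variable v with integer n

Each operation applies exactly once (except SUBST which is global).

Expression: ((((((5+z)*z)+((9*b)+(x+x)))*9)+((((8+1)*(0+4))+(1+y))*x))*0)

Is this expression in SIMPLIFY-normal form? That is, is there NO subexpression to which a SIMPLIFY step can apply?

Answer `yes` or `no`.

Answer: no

Derivation:
Expression: ((((((5+z)*z)+((9*b)+(x+x)))*9)+((((8+1)*(0+4))+(1+y))*x))*0)
Scanning for simplifiable subexpressions (pre-order)...
  at root: ((((((5+z)*z)+((9*b)+(x+x)))*9)+((((8+1)*(0+4))+(1+y))*x))*0) (SIMPLIFIABLE)
  at L: (((((5+z)*z)+((9*b)+(x+x)))*9)+((((8+1)*(0+4))+(1+y))*x)) (not simplifiable)
  at LL: ((((5+z)*z)+((9*b)+(x+x)))*9) (not simplifiable)
  at LLL: (((5+z)*z)+((9*b)+(x+x))) (not simplifiable)
  at LLLL: ((5+z)*z) (not simplifiable)
  at LLLLL: (5+z) (not simplifiable)
  at LLLR: ((9*b)+(x+x)) (not simplifiable)
  at LLLRL: (9*b) (not simplifiable)
  at LLLRR: (x+x) (not simplifiable)
  at LR: ((((8+1)*(0+4))+(1+y))*x) (not simplifiable)
  at LRL: (((8+1)*(0+4))+(1+y)) (not simplifiable)
  at LRLL: ((8+1)*(0+4)) (not simplifiable)
  at LRLLL: (8+1) (SIMPLIFIABLE)
  at LRLLR: (0+4) (SIMPLIFIABLE)
  at LRLR: (1+y) (not simplifiable)
Found simplifiable subexpr at path root: ((((((5+z)*z)+((9*b)+(x+x)))*9)+((((8+1)*(0+4))+(1+y))*x))*0)
One SIMPLIFY step would give: 0
-> NOT in normal form.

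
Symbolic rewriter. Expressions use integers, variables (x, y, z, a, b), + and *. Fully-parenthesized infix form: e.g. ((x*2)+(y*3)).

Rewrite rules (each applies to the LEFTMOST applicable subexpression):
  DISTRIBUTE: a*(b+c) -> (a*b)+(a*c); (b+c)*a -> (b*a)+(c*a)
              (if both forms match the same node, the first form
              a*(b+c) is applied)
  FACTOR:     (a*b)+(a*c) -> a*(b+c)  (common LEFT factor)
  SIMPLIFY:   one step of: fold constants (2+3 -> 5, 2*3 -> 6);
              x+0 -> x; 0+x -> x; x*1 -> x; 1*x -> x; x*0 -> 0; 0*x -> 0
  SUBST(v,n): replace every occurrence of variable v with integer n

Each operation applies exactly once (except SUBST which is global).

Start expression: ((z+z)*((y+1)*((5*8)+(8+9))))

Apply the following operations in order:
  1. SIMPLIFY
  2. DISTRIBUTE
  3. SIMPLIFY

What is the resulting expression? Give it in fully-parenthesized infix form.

Answer: ((z*((y+1)*(40+17)))+(z*((y+1)*(40+(8+9)))))

Derivation:
Start: ((z+z)*((y+1)*((5*8)+(8+9))))
Apply SIMPLIFY at RRL (target: (5*8)): ((z+z)*((y+1)*((5*8)+(8+9)))) -> ((z+z)*((y+1)*(40+(8+9))))
Apply DISTRIBUTE at root (target: ((z+z)*((y+1)*(40+(8+9))))): ((z+z)*((y+1)*(40+(8+9)))) -> ((z*((y+1)*(40+(8+9))))+(z*((y+1)*(40+(8+9)))))
Apply SIMPLIFY at LRRR (target: (8+9)): ((z*((y+1)*(40+(8+9))))+(z*((y+1)*(40+(8+9))))) -> ((z*((y+1)*(40+17)))+(z*((y+1)*(40+(8+9)))))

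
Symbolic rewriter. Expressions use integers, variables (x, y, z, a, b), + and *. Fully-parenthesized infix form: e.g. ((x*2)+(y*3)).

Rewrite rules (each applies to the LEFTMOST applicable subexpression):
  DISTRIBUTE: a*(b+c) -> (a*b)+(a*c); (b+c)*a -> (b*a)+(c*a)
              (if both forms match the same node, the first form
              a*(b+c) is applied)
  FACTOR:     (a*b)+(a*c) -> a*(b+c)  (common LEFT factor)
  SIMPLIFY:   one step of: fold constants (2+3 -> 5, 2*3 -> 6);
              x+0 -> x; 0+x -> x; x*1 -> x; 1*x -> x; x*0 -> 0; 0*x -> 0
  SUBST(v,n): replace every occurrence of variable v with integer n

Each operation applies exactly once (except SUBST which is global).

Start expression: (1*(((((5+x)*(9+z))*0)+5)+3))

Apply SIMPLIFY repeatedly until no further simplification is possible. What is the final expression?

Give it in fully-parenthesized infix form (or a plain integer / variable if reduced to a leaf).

Start: (1*(((((5+x)*(9+z))*0)+5)+3))
Step 1: at root: (1*(((((5+x)*(9+z))*0)+5)+3)) -> (((((5+x)*(9+z))*0)+5)+3); overall: (1*(((((5+x)*(9+z))*0)+5)+3)) -> (((((5+x)*(9+z))*0)+5)+3)
Step 2: at LL: (((5+x)*(9+z))*0) -> 0; overall: (((((5+x)*(9+z))*0)+5)+3) -> ((0+5)+3)
Step 3: at L: (0+5) -> 5; overall: ((0+5)+3) -> (5+3)
Step 4: at root: (5+3) -> 8; overall: (5+3) -> 8
Fixed point: 8

Answer: 8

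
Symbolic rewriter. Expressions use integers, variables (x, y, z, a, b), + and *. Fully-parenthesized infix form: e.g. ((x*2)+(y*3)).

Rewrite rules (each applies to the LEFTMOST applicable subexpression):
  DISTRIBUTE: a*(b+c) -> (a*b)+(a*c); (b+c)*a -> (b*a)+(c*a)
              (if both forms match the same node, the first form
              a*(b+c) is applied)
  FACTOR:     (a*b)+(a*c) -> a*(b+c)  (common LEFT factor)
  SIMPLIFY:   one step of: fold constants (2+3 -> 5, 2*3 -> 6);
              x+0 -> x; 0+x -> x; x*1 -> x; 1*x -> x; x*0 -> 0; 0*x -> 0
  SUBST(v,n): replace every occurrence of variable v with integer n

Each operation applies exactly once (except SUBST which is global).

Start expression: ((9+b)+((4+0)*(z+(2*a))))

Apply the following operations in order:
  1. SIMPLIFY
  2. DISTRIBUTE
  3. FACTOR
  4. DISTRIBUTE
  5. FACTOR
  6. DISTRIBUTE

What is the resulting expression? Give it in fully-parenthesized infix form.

Start: ((9+b)+((4+0)*(z+(2*a))))
Apply SIMPLIFY at RL (target: (4+0)): ((9+b)+((4+0)*(z+(2*a)))) -> ((9+b)+(4*(z+(2*a))))
Apply DISTRIBUTE at R (target: (4*(z+(2*a)))): ((9+b)+(4*(z+(2*a)))) -> ((9+b)+((4*z)+(4*(2*a))))
Apply FACTOR at R (target: ((4*z)+(4*(2*a)))): ((9+b)+((4*z)+(4*(2*a)))) -> ((9+b)+(4*(z+(2*a))))
Apply DISTRIBUTE at R (target: (4*(z+(2*a)))): ((9+b)+(4*(z+(2*a)))) -> ((9+b)+((4*z)+(4*(2*a))))
Apply FACTOR at R (target: ((4*z)+(4*(2*a)))): ((9+b)+((4*z)+(4*(2*a)))) -> ((9+b)+(4*(z+(2*a))))
Apply DISTRIBUTE at R (target: (4*(z+(2*a)))): ((9+b)+(4*(z+(2*a)))) -> ((9+b)+((4*z)+(4*(2*a))))

Answer: ((9+b)+((4*z)+(4*(2*a))))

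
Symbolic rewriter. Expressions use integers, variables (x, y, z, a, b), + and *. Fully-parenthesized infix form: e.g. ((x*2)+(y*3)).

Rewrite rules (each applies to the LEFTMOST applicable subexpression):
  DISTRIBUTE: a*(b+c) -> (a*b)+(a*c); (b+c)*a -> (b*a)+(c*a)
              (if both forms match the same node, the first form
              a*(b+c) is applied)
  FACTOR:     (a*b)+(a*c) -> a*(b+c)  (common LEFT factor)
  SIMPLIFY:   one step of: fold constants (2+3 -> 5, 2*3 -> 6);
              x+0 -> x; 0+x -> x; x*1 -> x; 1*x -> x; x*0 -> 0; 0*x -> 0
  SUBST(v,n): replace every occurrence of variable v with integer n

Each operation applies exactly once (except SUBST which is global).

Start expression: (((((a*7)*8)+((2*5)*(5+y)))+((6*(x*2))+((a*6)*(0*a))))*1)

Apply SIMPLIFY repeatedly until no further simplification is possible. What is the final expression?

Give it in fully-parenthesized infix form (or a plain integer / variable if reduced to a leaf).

Start: (((((a*7)*8)+((2*5)*(5+y)))+((6*(x*2))+((a*6)*(0*a))))*1)
Step 1: at root: (((((a*7)*8)+((2*5)*(5+y)))+((6*(x*2))+((a*6)*(0*a))))*1) -> ((((a*7)*8)+((2*5)*(5+y)))+((6*(x*2))+((a*6)*(0*a)))); overall: (((((a*7)*8)+((2*5)*(5+y)))+((6*(x*2))+((a*6)*(0*a))))*1) -> ((((a*7)*8)+((2*5)*(5+y)))+((6*(x*2))+((a*6)*(0*a))))
Step 2: at LRL: (2*5) -> 10; overall: ((((a*7)*8)+((2*5)*(5+y)))+((6*(x*2))+((a*6)*(0*a)))) -> ((((a*7)*8)+(10*(5+y)))+((6*(x*2))+((a*6)*(0*a))))
Step 3: at RRR: (0*a) -> 0; overall: ((((a*7)*8)+(10*(5+y)))+((6*(x*2))+((a*6)*(0*a)))) -> ((((a*7)*8)+(10*(5+y)))+((6*(x*2))+((a*6)*0)))
Step 4: at RR: ((a*6)*0) -> 0; overall: ((((a*7)*8)+(10*(5+y)))+((6*(x*2))+((a*6)*0))) -> ((((a*7)*8)+(10*(5+y)))+((6*(x*2))+0))
Step 5: at R: ((6*(x*2))+0) -> (6*(x*2)); overall: ((((a*7)*8)+(10*(5+y)))+((6*(x*2))+0)) -> ((((a*7)*8)+(10*(5+y)))+(6*(x*2)))
Fixed point: ((((a*7)*8)+(10*(5+y)))+(6*(x*2)))

Answer: ((((a*7)*8)+(10*(5+y)))+(6*(x*2)))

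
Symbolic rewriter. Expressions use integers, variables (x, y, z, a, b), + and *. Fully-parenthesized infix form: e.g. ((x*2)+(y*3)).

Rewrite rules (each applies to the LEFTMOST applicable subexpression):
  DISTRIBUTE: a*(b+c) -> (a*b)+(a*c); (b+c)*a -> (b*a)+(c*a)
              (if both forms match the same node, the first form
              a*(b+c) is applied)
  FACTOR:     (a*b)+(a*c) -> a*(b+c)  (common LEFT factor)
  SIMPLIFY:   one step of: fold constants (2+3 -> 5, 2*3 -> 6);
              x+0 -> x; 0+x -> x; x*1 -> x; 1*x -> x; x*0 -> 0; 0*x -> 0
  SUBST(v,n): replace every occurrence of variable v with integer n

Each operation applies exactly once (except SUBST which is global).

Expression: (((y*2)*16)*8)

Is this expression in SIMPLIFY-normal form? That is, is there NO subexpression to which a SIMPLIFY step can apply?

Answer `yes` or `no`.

Expression: (((y*2)*16)*8)
Scanning for simplifiable subexpressions (pre-order)...
  at root: (((y*2)*16)*8) (not simplifiable)
  at L: ((y*2)*16) (not simplifiable)
  at LL: (y*2) (not simplifiable)
Result: no simplifiable subexpression found -> normal form.

Answer: yes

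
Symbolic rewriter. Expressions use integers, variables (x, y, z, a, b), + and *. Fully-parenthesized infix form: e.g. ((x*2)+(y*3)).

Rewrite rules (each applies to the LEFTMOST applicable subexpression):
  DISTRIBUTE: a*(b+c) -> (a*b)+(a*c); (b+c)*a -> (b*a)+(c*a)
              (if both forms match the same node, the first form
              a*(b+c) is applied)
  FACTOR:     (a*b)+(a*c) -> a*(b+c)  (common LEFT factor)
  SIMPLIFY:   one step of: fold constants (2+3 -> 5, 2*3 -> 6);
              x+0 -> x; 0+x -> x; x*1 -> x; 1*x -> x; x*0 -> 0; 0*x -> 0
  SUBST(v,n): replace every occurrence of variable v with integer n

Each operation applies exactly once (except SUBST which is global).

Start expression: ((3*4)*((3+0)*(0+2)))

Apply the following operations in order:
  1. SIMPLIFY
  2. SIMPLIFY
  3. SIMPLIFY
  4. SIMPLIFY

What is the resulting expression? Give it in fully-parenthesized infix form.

Start: ((3*4)*((3+0)*(0+2)))
Apply SIMPLIFY at L (target: (3*4)): ((3*4)*((3+0)*(0+2))) -> (12*((3+0)*(0+2)))
Apply SIMPLIFY at RL (target: (3+0)): (12*((3+0)*(0+2))) -> (12*(3*(0+2)))
Apply SIMPLIFY at RR (target: (0+2)): (12*(3*(0+2))) -> (12*(3*2))
Apply SIMPLIFY at R (target: (3*2)): (12*(3*2)) -> (12*6)

Answer: (12*6)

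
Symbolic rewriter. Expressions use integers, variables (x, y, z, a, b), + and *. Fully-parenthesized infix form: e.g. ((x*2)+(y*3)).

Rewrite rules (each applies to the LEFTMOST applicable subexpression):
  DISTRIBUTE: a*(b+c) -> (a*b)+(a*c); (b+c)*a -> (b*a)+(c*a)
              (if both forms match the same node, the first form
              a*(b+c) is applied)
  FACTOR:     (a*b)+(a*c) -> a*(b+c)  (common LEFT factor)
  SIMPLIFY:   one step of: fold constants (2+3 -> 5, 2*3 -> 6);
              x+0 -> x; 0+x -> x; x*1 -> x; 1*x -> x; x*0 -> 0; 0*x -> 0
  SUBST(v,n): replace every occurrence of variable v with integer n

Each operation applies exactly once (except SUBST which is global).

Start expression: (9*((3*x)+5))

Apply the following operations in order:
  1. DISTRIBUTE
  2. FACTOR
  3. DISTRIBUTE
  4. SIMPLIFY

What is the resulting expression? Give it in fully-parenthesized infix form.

Start: (9*((3*x)+5))
Apply DISTRIBUTE at root (target: (9*((3*x)+5))): (9*((3*x)+5)) -> ((9*(3*x))+(9*5))
Apply FACTOR at root (target: ((9*(3*x))+(9*5))): ((9*(3*x))+(9*5)) -> (9*((3*x)+5))
Apply DISTRIBUTE at root (target: (9*((3*x)+5))): (9*((3*x)+5)) -> ((9*(3*x))+(9*5))
Apply SIMPLIFY at R (target: (9*5)): ((9*(3*x))+(9*5)) -> ((9*(3*x))+45)

Answer: ((9*(3*x))+45)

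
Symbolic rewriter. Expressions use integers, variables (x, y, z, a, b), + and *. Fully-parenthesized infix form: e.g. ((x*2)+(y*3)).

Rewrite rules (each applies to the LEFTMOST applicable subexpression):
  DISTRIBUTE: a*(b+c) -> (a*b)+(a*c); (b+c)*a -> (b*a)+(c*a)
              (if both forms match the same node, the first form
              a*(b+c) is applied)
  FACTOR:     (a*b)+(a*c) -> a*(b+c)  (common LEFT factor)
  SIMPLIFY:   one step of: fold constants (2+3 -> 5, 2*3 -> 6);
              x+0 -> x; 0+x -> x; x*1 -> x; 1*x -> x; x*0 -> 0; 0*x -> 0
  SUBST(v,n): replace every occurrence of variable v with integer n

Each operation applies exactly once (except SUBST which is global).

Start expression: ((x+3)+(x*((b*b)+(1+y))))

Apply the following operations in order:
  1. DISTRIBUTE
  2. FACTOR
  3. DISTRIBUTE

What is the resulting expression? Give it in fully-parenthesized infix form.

Start: ((x+3)+(x*((b*b)+(1+y))))
Apply DISTRIBUTE at R (target: (x*((b*b)+(1+y)))): ((x+3)+(x*((b*b)+(1+y)))) -> ((x+3)+((x*(b*b))+(x*(1+y))))
Apply FACTOR at R (target: ((x*(b*b))+(x*(1+y)))): ((x+3)+((x*(b*b))+(x*(1+y)))) -> ((x+3)+(x*((b*b)+(1+y))))
Apply DISTRIBUTE at R (target: (x*((b*b)+(1+y)))): ((x+3)+(x*((b*b)+(1+y)))) -> ((x+3)+((x*(b*b))+(x*(1+y))))

Answer: ((x+3)+((x*(b*b))+(x*(1+y))))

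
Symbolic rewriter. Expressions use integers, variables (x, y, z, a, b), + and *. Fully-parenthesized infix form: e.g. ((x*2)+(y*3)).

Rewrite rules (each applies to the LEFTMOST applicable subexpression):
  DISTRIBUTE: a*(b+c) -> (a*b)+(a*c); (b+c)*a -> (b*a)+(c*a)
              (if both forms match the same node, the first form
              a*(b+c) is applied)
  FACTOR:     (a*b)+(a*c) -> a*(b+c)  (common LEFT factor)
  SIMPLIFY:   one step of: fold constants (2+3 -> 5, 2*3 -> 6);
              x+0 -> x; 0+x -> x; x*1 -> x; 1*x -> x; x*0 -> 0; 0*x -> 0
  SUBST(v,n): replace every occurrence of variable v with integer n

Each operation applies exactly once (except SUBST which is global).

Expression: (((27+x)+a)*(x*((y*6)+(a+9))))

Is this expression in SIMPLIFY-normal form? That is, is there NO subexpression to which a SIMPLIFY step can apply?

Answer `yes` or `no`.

Expression: (((27+x)+a)*(x*((y*6)+(a+9))))
Scanning for simplifiable subexpressions (pre-order)...
  at root: (((27+x)+a)*(x*((y*6)+(a+9)))) (not simplifiable)
  at L: ((27+x)+a) (not simplifiable)
  at LL: (27+x) (not simplifiable)
  at R: (x*((y*6)+(a+9))) (not simplifiable)
  at RR: ((y*6)+(a+9)) (not simplifiable)
  at RRL: (y*6) (not simplifiable)
  at RRR: (a+9) (not simplifiable)
Result: no simplifiable subexpression found -> normal form.

Answer: yes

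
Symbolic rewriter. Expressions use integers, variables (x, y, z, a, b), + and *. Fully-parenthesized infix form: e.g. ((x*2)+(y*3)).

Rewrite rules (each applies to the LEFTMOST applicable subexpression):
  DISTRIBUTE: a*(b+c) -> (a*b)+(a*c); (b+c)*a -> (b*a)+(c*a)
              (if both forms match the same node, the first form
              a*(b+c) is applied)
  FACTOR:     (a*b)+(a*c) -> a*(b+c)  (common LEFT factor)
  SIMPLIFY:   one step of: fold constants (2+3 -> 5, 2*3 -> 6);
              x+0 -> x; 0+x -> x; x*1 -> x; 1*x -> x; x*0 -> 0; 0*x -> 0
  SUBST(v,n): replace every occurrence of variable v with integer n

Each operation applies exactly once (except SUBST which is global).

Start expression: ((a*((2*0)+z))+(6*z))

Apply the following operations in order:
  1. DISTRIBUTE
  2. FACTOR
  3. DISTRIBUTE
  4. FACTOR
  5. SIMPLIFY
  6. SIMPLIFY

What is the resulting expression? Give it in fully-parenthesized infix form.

Start: ((a*((2*0)+z))+(6*z))
Apply DISTRIBUTE at L (target: (a*((2*0)+z))): ((a*((2*0)+z))+(6*z)) -> (((a*(2*0))+(a*z))+(6*z))
Apply FACTOR at L (target: ((a*(2*0))+(a*z))): (((a*(2*0))+(a*z))+(6*z)) -> ((a*((2*0)+z))+(6*z))
Apply DISTRIBUTE at L (target: (a*((2*0)+z))): ((a*((2*0)+z))+(6*z)) -> (((a*(2*0))+(a*z))+(6*z))
Apply FACTOR at L (target: ((a*(2*0))+(a*z))): (((a*(2*0))+(a*z))+(6*z)) -> ((a*((2*0)+z))+(6*z))
Apply SIMPLIFY at LRL (target: (2*0)): ((a*((2*0)+z))+(6*z)) -> ((a*(0+z))+(6*z))
Apply SIMPLIFY at LR (target: (0+z)): ((a*(0+z))+(6*z)) -> ((a*z)+(6*z))

Answer: ((a*z)+(6*z))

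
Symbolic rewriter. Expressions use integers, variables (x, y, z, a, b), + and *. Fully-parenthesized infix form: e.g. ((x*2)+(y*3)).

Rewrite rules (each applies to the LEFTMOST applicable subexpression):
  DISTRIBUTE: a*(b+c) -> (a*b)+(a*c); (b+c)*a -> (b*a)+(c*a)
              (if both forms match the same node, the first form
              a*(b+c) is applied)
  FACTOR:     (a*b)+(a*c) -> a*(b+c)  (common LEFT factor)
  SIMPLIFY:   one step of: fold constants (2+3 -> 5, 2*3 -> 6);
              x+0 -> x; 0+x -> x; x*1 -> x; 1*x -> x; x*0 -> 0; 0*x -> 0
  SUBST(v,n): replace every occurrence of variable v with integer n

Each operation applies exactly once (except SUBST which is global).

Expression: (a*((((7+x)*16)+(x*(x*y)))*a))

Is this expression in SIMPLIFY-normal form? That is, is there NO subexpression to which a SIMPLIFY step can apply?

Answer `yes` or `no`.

Answer: yes

Derivation:
Expression: (a*((((7+x)*16)+(x*(x*y)))*a))
Scanning for simplifiable subexpressions (pre-order)...
  at root: (a*((((7+x)*16)+(x*(x*y)))*a)) (not simplifiable)
  at R: ((((7+x)*16)+(x*(x*y)))*a) (not simplifiable)
  at RL: (((7+x)*16)+(x*(x*y))) (not simplifiable)
  at RLL: ((7+x)*16) (not simplifiable)
  at RLLL: (7+x) (not simplifiable)
  at RLR: (x*(x*y)) (not simplifiable)
  at RLRR: (x*y) (not simplifiable)
Result: no simplifiable subexpression found -> normal form.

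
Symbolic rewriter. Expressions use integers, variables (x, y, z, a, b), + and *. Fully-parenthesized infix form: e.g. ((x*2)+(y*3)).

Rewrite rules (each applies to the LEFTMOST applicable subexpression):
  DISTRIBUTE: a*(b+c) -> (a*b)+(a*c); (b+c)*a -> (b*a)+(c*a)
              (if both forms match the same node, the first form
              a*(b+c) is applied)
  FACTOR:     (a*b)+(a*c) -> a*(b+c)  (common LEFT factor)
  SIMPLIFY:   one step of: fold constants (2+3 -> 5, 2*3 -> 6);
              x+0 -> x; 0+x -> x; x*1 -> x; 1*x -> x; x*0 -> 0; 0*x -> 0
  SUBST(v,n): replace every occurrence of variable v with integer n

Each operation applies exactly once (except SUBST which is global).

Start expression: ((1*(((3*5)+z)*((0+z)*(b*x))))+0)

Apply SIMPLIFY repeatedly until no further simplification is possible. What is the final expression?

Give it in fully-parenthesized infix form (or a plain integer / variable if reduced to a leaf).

Answer: ((15+z)*(z*(b*x)))

Derivation:
Start: ((1*(((3*5)+z)*((0+z)*(b*x))))+0)
Step 1: at root: ((1*(((3*5)+z)*((0+z)*(b*x))))+0) -> (1*(((3*5)+z)*((0+z)*(b*x)))); overall: ((1*(((3*5)+z)*((0+z)*(b*x))))+0) -> (1*(((3*5)+z)*((0+z)*(b*x))))
Step 2: at root: (1*(((3*5)+z)*((0+z)*(b*x)))) -> (((3*5)+z)*((0+z)*(b*x))); overall: (1*(((3*5)+z)*((0+z)*(b*x)))) -> (((3*5)+z)*((0+z)*(b*x)))
Step 3: at LL: (3*5) -> 15; overall: (((3*5)+z)*((0+z)*(b*x))) -> ((15+z)*((0+z)*(b*x)))
Step 4: at RL: (0+z) -> z; overall: ((15+z)*((0+z)*(b*x))) -> ((15+z)*(z*(b*x)))
Fixed point: ((15+z)*(z*(b*x)))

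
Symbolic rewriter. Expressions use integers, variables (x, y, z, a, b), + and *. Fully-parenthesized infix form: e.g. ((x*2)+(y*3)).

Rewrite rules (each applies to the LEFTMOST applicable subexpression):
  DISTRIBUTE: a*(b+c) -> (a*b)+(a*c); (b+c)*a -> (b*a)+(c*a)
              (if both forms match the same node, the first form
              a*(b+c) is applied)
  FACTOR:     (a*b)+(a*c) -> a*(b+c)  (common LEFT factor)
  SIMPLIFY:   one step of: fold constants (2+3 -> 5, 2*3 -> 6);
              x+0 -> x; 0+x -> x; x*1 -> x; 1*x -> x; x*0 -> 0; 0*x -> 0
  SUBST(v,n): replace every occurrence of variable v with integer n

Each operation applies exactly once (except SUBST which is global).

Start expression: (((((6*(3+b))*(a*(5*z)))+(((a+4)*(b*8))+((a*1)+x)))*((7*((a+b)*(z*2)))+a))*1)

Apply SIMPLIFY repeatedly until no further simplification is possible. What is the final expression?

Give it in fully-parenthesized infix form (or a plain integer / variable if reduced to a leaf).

Start: (((((6*(3+b))*(a*(5*z)))+(((a+4)*(b*8))+((a*1)+x)))*((7*((a+b)*(z*2)))+a))*1)
Step 1: at root: (((((6*(3+b))*(a*(5*z)))+(((a+4)*(b*8))+((a*1)+x)))*((7*((a+b)*(z*2)))+a))*1) -> ((((6*(3+b))*(a*(5*z)))+(((a+4)*(b*8))+((a*1)+x)))*((7*((a+b)*(z*2)))+a)); overall: (((((6*(3+b))*(a*(5*z)))+(((a+4)*(b*8))+((a*1)+x)))*((7*((a+b)*(z*2)))+a))*1) -> ((((6*(3+b))*(a*(5*z)))+(((a+4)*(b*8))+((a*1)+x)))*((7*((a+b)*(z*2)))+a))
Step 2: at LRRL: (a*1) -> a; overall: ((((6*(3+b))*(a*(5*z)))+(((a+4)*(b*8))+((a*1)+x)))*((7*((a+b)*(z*2)))+a)) -> ((((6*(3+b))*(a*(5*z)))+(((a+4)*(b*8))+(a+x)))*((7*((a+b)*(z*2)))+a))
Fixed point: ((((6*(3+b))*(a*(5*z)))+(((a+4)*(b*8))+(a+x)))*((7*((a+b)*(z*2)))+a))

Answer: ((((6*(3+b))*(a*(5*z)))+(((a+4)*(b*8))+(a+x)))*((7*((a+b)*(z*2)))+a))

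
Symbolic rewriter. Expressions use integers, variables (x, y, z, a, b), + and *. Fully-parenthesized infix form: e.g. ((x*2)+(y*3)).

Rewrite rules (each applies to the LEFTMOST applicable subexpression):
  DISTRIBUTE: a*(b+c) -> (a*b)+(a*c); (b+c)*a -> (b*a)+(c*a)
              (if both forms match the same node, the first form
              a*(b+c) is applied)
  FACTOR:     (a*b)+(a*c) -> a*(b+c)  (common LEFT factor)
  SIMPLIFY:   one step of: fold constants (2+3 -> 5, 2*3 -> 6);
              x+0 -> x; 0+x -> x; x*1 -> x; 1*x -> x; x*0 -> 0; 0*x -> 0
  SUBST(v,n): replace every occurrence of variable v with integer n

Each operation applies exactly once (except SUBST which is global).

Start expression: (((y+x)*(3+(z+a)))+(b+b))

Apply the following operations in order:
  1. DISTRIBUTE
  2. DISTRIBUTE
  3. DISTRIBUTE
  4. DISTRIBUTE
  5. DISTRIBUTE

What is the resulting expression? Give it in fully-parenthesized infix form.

Answer: ((((y*3)+(x*3))+(((y*z)+(x*z))+((y*a)+(x*a))))+(b+b))

Derivation:
Start: (((y+x)*(3+(z+a)))+(b+b))
Apply DISTRIBUTE at L (target: ((y+x)*(3+(z+a)))): (((y+x)*(3+(z+a)))+(b+b)) -> ((((y+x)*3)+((y+x)*(z+a)))+(b+b))
Apply DISTRIBUTE at LL (target: ((y+x)*3)): ((((y+x)*3)+((y+x)*(z+a)))+(b+b)) -> ((((y*3)+(x*3))+((y+x)*(z+a)))+(b+b))
Apply DISTRIBUTE at LR (target: ((y+x)*(z+a))): ((((y*3)+(x*3))+((y+x)*(z+a)))+(b+b)) -> ((((y*3)+(x*3))+(((y+x)*z)+((y+x)*a)))+(b+b))
Apply DISTRIBUTE at LRL (target: ((y+x)*z)): ((((y*3)+(x*3))+(((y+x)*z)+((y+x)*a)))+(b+b)) -> ((((y*3)+(x*3))+(((y*z)+(x*z))+((y+x)*a)))+(b+b))
Apply DISTRIBUTE at LRR (target: ((y+x)*a)): ((((y*3)+(x*3))+(((y*z)+(x*z))+((y+x)*a)))+(b+b)) -> ((((y*3)+(x*3))+(((y*z)+(x*z))+((y*a)+(x*a))))+(b+b))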